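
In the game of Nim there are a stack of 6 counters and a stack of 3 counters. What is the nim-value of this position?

5

Nim-sum: 6 ⊕ 3 = 5.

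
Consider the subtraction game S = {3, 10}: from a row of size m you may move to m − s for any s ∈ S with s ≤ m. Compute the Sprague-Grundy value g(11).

Compute g(0), g(1), … for moves {3, 10}:
g(0) = mex{} = 0
g(1) = mex{} = 0
g(2) = mex{} = 0
g(3) = mex{0} = 1
g(4) = mex{0} = 1
g(5) = mex{0} = 1
g(6) = mex{1} = 0
g(7) = mex{1} = 0
g(8) = mex{1} = 0
g(9) = mex{0} = 1
g(10) = mex{0} = 1
g(11) = mex{0} = 1
So g(11) = 1.

1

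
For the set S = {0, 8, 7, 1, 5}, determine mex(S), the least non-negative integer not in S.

2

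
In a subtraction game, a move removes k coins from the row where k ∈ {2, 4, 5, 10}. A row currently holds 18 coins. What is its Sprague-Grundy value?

2

Grundy values for subtraction set {2, 4, 5, 10}:
k:     0  1  2  3  4  5  6  7  8  9 10 11 12 13 14 15 16 17 18
g(k):  0  0  1  1  2  2  3  0  0  1  1  2  2  3  0  0  1  1  2
So g(18) = 2.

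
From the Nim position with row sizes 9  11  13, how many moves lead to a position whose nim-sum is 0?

3

Compute the nim-sum pairwise:
9 ^ 11 = 2
2 ^ 13 = 15
The overall nim-sum is X = 15. A row of size p has a winning move iff p XOR X < p (reduce it to p XOR X).
  9: 9 XOR 15 = 6 < 9 — winning move (to 6).
  11: 11 XOR 15 = 4 < 11 — winning move (to 4).
  13: 13 XOR 15 = 2 < 13 — winning move (to 2).
That gives 3 winning moves.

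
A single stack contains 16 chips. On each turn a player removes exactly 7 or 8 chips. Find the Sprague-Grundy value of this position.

Compute g(0), g(1), … for moves {7, 8}:
k:     0  1  2  3  4  5  6  7  8  9 10 11 12 13 14 15 16
g(k):  0  0  0  0  0  0  0  1  1  1  1  1  1  1  2  0  0
So g(16) = 0.

0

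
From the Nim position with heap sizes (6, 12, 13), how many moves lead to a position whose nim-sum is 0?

3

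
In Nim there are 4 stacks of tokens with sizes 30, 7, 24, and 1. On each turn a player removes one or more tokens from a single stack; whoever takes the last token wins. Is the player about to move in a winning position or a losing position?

Losing position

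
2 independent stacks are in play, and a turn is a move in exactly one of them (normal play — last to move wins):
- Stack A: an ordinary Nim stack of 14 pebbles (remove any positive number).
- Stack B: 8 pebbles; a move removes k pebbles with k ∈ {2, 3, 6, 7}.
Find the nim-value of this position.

Stack A is a plain Nim stack of size 14, so its Grundy value is 14.
Grundy values for stack B (subtraction set {2, 3, 6, 7}):
g(0) = mex{} = 0
g(1) = mex{} = 0
g(2) = mex{0} = 1
g(3) = mex{0} = 1
g(4) = mex{0,1} = 2
g(5) = mex{1} = 0
g(6) = mex{0,1,2} = 3
g(7) = mex{0,2} = 1
g(8) = mex{0,1,3} = 2
So g(8) = 2.
By the Sprague-Grundy theorem, the Grundy value of a sum of independent games is the XOR of the component values.
Combined value = 14 XOR 2 = 12.

12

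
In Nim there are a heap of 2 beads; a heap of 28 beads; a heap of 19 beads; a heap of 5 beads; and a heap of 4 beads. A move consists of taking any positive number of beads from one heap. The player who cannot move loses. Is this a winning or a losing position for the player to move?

Winning position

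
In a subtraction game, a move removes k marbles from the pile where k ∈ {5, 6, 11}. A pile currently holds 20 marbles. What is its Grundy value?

0

Compute g(0), g(1), … for moves {5, 6, 11}:
k:     0  1  2  3  4  5  6  7  8  9 10 11 12 13 14 15 16 17 18 19 20
g(k):  0  0  0  0  0  1  1  1  1  1  2  2  2  2  2  3  0  0  0  0  0
So g(20) = 0.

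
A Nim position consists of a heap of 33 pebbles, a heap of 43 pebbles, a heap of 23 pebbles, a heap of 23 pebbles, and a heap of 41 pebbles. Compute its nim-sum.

Nim-sum: 33 ⊕ 43 ⊕ 23 ⊕ 23 ⊕ 41 = 35.

35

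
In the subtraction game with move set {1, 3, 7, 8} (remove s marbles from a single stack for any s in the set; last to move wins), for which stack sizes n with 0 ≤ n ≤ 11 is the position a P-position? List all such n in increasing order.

Compute g(0), g(1), … for moves {1, 3, 7, 8}:
g(0) = mex{} = 0
g(1) = mex{0} = 1
g(2) = mex{1} = 0
g(3) = mex{0} = 1
g(4) = mex{1} = 0
g(5) = mex{0} = 1
g(6) = mex{1} = 0
g(7) = mex{0} = 1
g(8) = mex{0,1} = 2
g(9) = mex{0,1,2} = 3
g(10) = mex{0,1,3} = 2
g(11) = mex{0,1,2} = 3
The P-positions (g = 0) in 0..11 are 0, 2, 4, 6.

0, 2, 4, 6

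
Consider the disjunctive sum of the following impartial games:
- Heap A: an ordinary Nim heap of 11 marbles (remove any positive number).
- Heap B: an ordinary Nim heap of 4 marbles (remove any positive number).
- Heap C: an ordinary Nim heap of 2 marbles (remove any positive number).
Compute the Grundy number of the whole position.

13

Heap A is a plain Nim heap of size 11, so its Grundy value is 11.
Heap B is a plain Nim heap of size 4, so its Grundy value is 4.
Heap C is a plain Nim heap of size 2, so its Grundy value is 2.
By the Sprague-Grundy theorem, the Grundy value of a sum of independent games is the XOR of the component values.
Combined value = 11 ⊕ 4 ⊕ 2 = 13.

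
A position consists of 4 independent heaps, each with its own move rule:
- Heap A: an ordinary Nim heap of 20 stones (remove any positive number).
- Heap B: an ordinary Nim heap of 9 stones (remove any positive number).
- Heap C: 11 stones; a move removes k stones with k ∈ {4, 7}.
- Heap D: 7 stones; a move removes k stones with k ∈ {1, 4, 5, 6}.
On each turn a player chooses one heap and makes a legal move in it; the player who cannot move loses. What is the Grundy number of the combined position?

30

Heap A is a plain Nim heap of size 20, so its Grundy value is 20.
Heap B is a plain Nim heap of size 9, so its Grundy value is 9.
Grundy values for heap C (subtraction set {4, 7}):
g(0) = mex{} = 0
g(1) = mex{} = 0
g(2) = mex{} = 0
g(3) = mex{} = 0
g(4) = mex{0} = 1
g(5) = mex{0} = 1
g(6) = mex{0} = 1
g(7) = mex{0} = 1
g(8) = mex{0,1} = 2
g(9) = mex{0,1} = 2
g(10) = mex{0,1} = 2
g(11) = mex{1} = 0
So g(11) = 0.
Build the Grundy sequence for heap D with g(k) = mex{g(k−s) : s ∈ {1, 4, 5, 6}, s ≤ k}:
g(0) = mex{} = 0
g(1) = mex{0} = 1
g(2) = mex{1} = 0
g(3) = mex{0} = 1
g(4) = mex{0,1} = 2
g(5) = mex{0,1,2} = 3
g(6) = mex{0,1,3} = 2
g(7) = mex{0,1,2} = 3
So g(7) = 3.
By the Sprague-Grundy theorem, the Grundy value of a sum of independent games is the XOR of the component values.
Combined value = 20 XOR 9 XOR 0 XOR 3 = 30.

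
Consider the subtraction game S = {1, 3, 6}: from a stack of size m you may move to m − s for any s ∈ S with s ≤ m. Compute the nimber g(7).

3

Grundy values for subtraction set {1, 3, 6}:
g(0) = mex{} = 0
g(1) = mex{0} = 1
g(2) = mex{1} = 0
g(3) = mex{0} = 1
g(4) = mex{1} = 0
g(5) = mex{0} = 1
g(6) = mex{0,1} = 2
g(7) = mex{0,1,2} = 3
So g(7) = 3.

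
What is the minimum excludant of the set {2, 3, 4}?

0 is not in the set, so the mex is 0.

0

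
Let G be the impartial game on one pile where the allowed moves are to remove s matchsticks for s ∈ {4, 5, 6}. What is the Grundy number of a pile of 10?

0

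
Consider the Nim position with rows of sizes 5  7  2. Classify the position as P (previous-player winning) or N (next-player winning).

P-position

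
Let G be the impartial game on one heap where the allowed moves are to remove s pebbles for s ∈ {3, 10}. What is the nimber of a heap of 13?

0

Grundy values for subtraction set {3, 10}:
g(0) = mex{} = 0
g(1) = mex{} = 0
g(2) = mex{} = 0
g(3) = mex{0} = 1
g(4) = mex{0} = 1
g(5) = mex{0} = 1
g(6) = mex{1} = 0
g(7) = mex{1} = 0
g(8) = mex{1} = 0
g(9) = mex{0} = 1
g(10) = mex{0} = 1
g(11) = mex{0} = 1
g(12) = mex{0,1} = 2
g(13) = mex{1} = 0
So g(13) = 0.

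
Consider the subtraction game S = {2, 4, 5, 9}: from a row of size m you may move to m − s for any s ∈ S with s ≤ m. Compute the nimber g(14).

Compute g(0), g(1), … for moves {2, 4, 5, 9}:
g(0) = mex{} = 0
g(1) = mex{} = 0
g(2) = mex{0} = 1
g(3) = mex{0} = 1
g(4) = mex{0,1} = 2
g(5) = mex{0,1} = 2
g(6) = mex{0,1,2} = 3
g(7) = mex{1,2} = 0
g(8) = mex{1,2,3} = 0
g(9) = mex{0,2} = 1
g(10) = mex{0,2,3} = 1
g(11) = mex{0,1,3} = 2
g(12) = mex{0,1} = 2
g(13) = mex{0,1,2} = 3
g(14) = mex{1,2} = 0
So g(14) = 0.

0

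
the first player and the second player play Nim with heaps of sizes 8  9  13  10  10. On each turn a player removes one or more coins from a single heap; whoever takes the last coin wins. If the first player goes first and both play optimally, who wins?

Compute the nim-sum pairwise:
8 ^ 9 = 1
1 ^ 13 = 12
12 ^ 10 = 6
6 ^ 10 = 12
The nim-sum is 12 ≠ 0, so this is an N-position: the player to move can win; the first player has a winning move.

the first player wins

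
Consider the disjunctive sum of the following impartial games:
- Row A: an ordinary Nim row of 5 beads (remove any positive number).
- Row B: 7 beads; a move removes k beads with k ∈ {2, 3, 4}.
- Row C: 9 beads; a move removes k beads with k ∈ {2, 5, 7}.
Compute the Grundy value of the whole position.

Row A is a plain Nim row of size 5, so its Grundy value is 5.
For row B, compute g(0), g(1), … with moves {2, 3, 4}:
k:     0  1  2  3  4  5  6  7
g(k):  0  0  1  1  2  2  0  0
So g(7) = 0.
For row C, compute g(0), g(1), … with moves {2, 5, 7}:
k:     0  1  2  3  4  5  6  7  8  9
g(k):  0  0  1  1  0  2  1  3  2  2
So g(9) = 2.
The value of a disjunctive sum is the nim-sum of the parts.
Combined value = 5 ⊕ 0 ⊕ 2 = 7.

7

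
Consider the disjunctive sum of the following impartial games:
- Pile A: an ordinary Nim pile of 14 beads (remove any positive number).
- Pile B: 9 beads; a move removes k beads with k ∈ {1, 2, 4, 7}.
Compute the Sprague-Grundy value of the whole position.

Pile A is a plain Nim pile of size 14, so its Grundy value is 14.
For pile B, compute g(0), g(1), … with moves {1, 2, 4, 7}:
k:     0  1  2  3  4  5  6  7  8  9
g(k):  0  1  2  0  1  2  0  1  2  0
So g(9) = 0.
By the Sprague-Grundy theorem, the Grundy value of a sum of independent games is the XOR of the component values.
Combined value = 14 XOR 0 = 14.

14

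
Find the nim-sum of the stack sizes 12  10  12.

10

Compute the nim-sum pairwise:
12 ^ 10 = 6
6 ^ 12 = 10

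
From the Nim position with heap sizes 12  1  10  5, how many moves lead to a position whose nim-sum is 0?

Compute the nim-sum pairwise:
12 ^ 1 = 13
13 ^ 10 = 7
7 ^ 5 = 2
The overall nim-sum is X = 2. A heap of size p has a winning move iff p XOR X < p (reduce it to p XOR X).
  12: 12 XOR 2 = 14 ≥ 12 — no move.
  1: 1 XOR 2 = 3 ≥ 1 — no move.
  10: 10 XOR 2 = 8 < 10 — winning move (to 8).
  5: 5 XOR 2 = 7 ≥ 5 — no move.
That gives 1 winning move.

1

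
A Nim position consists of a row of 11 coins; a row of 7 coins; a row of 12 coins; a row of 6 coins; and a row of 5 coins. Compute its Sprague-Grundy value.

3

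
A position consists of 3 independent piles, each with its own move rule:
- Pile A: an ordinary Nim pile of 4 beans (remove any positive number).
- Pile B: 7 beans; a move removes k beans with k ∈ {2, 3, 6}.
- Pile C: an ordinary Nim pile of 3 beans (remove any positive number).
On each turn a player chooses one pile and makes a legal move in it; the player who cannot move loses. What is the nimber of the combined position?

6

Pile A is a plain Nim pile of size 4, so its Grundy value is 4.
Grundy values for pile B (subtraction set {2, 3, 6}):
g(0) = mex{} = 0
g(1) = mex{} = 0
g(2) = mex{0} = 1
g(3) = mex{0} = 1
g(4) = mex{0,1} = 2
g(5) = mex{1} = 0
g(6) = mex{0,1,2} = 3
g(7) = mex{0,2} = 1
So g(7) = 1.
Pile C is a plain Nim pile of size 3, so its Grundy value is 3.
The value of a disjunctive sum is the nim-sum of the parts.
Combined value = 4 ⊕ 1 ⊕ 3 = 6.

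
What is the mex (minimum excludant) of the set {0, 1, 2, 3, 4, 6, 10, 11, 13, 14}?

The values 0, 1, 2, 3, 4 are all present; 5 is the first non-negative integer missing from the set.

5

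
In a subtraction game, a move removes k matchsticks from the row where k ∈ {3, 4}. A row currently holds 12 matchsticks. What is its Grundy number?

1

Build the Grundy sequence with g(k) = mex{g(k−s) : s ∈ {3, 4}, s ≤ k}:
g(0) = mex{} = 0
g(1) = mex{} = 0
g(2) = mex{} = 0
g(3) = mex{0} = 1
g(4) = mex{0} = 1
g(5) = mex{0} = 1
g(6) = mex{0,1} = 2
g(7) = mex{1} = 0
g(8) = mex{1} = 0
g(9) = mex{1,2} = 0
g(10) = mex{0,2} = 1
g(11) = mex{0} = 1
g(12) = mex{0} = 1
So g(12) = 1.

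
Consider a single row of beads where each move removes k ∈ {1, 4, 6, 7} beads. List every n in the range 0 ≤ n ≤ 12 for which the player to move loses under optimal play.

0, 2, 5, 10

Grundy values for subtraction set {1, 4, 6, 7}:
g(0) = mex{} = 0
g(1) = mex{0} = 1
g(2) = mex{1} = 0
g(3) = mex{0} = 1
g(4) = mex{0,1} = 2
g(5) = mex{1,2} = 0
g(6) = mex{0} = 1
g(7) = mex{0,1} = 2
g(8) = mex{0,1,2} = 3
g(9) = mex{0,1,3} = 2
g(10) = mex{1,2} = 0
g(11) = mex{0,2} = 1
g(12) = mex{0,1,3} = 2
The P-positions (g = 0) in 0..12 are 0, 2, 5, 10.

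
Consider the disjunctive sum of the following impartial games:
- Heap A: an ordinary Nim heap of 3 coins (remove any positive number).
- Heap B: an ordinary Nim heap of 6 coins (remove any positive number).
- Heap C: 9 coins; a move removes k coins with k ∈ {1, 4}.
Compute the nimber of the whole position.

Heap A is a plain Nim heap of size 3, so its Grundy value is 3.
Heap B is a plain Nim heap of size 6, so its Grundy value is 6.
Build the Grundy sequence for heap C with g(k) = mex{g(k−s) : s ∈ {1, 4}, s ≤ k}:
g(0) = mex{} = 0
g(1) = mex{0} = 1
g(2) = mex{1} = 0
g(3) = mex{0} = 1
g(4) = mex{0,1} = 2
g(5) = mex{1,2} = 0
g(6) = mex{0} = 1
g(7) = mex{1} = 0
g(8) = mex{0,2} = 1
g(9) = mex{0,1} = 2
So g(9) = 2.
The value of a disjunctive sum is the nim-sum of the parts.
Combined value = 3 XOR 6 XOR 2 = 7.

7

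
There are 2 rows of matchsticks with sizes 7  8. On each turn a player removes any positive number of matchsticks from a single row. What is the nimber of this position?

15

Write each in binary and XOR column by column:
  0111  (7)
  1000  (8)
  ----
  1111  (15)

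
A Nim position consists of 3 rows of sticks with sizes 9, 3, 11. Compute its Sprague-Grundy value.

Compute the nim-sum pairwise:
9 ⊕ 3 = 10
10 ⊕ 11 = 1

1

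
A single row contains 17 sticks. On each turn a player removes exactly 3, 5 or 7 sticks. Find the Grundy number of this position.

2

Build the Grundy sequence with g(k) = mex{g(k−s) : s ∈ {3, 5, 7}, s ≤ k}:
k:     0  1  2  3  4  5  6  7  8  9 10 11 12 13 14 15 16 17
g(k):  0  0  0  1  1  1  2  2  2  3  0  0  0  1  1  1  2  2
So g(17) = 2.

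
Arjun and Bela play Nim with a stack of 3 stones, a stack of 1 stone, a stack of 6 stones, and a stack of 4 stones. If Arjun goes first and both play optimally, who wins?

Nim-sum: 3 ⊕ 1 ⊕ 6 ⊕ 4 = 0.
The nim-sum is 0, so this is a P-position: the player to move is in a losing position under optimal play; Arjun is about to move from it and so loses — Bela wins.

Bela wins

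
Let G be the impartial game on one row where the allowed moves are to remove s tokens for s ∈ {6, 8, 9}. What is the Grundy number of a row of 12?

2

Grundy values for subtraction set {6, 8, 9}:
g(0) = mex{} = 0
g(1) = mex{} = 0
g(2) = mex{} = 0
g(3) = mex{} = 0
g(4) = mex{} = 0
g(5) = mex{} = 0
g(6) = mex{0} = 1
g(7) = mex{0} = 1
g(8) = mex{0} = 1
g(9) = mex{0} = 1
g(10) = mex{0} = 1
g(11) = mex{0} = 1
g(12) = mex{0,1} = 2
So g(12) = 2.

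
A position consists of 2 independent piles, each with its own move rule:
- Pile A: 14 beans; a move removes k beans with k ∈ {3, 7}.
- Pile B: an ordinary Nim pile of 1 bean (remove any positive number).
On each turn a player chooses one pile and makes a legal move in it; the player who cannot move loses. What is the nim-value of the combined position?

0

Build the Grundy sequence for pile A with g(k) = mex{g(k−s) : s ∈ {3, 7}, s ≤ k}:
k:     0  1  2  3  4  5  6  7  8  9 10 11 12 13 14
g(k):  0  0  0  1  1  1  0  2  2  1  0  0  0  1  1
So g(14) = 1.
Pile B is a plain Nim pile of size 1, so its Grundy value is 1.
By the Sprague-Grundy theorem, the Grundy value of a sum of independent games is the XOR of the component values.
Combined value = 1 XOR 1 = 0.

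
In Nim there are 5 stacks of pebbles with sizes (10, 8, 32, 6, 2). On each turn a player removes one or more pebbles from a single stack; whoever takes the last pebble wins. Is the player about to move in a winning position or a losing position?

Nim-sum: 10 XOR 8 XOR 32 XOR 6 XOR 2 = 38.
The nim-sum is 38 ≠ 0, so this is an N-position: the player to move can win.

Winning position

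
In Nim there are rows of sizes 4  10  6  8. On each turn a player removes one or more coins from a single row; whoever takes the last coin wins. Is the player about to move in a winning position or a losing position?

Losing position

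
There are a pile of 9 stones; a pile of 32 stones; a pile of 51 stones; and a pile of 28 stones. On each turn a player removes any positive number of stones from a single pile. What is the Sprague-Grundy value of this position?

Nim-sum: 9 ^ 32 ^ 51 ^ 28 = 6.

6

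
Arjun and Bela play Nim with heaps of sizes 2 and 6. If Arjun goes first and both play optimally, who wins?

Nim-sum: 2 XOR 6 = 4.
The nim-sum is 4 ≠ 0, so this is an N-position: the player to move can win; Arjun has a winning move.

Arjun wins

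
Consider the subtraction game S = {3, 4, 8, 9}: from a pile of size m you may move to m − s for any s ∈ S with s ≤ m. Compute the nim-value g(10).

1

Compute g(0), g(1), … for moves {3, 4, 8, 9}:
g(0) = mex{} = 0
g(1) = mex{} = 0
g(2) = mex{} = 0
g(3) = mex{0} = 1
g(4) = mex{0} = 1
g(5) = mex{0} = 1
g(6) = mex{0,1} = 2
g(7) = mex{1} = 0
g(8) = mex{0,1} = 2
g(9) = mex{0,1,2} = 3
g(10) = mex{0,2} = 1
So g(10) = 1.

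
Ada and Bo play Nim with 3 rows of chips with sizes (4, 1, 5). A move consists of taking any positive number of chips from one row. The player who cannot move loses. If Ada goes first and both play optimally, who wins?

Compute the nim-sum pairwise:
4 ⊕ 1 = 5
5 ⊕ 5 = 0
The nim-sum is 0, so this is a P-position: the player to move is in a losing position under optimal play; Ada is about to move from it and so loses — Bo wins.

Bo wins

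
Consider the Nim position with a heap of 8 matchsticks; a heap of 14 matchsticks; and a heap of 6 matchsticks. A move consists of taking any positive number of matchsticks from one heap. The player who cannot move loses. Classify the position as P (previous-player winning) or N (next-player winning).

Nim-sum: 8 ⊕ 14 ⊕ 6 = 0.
The nim-sum is 0, so this is a P-position: the player to move is in a losing position under optimal play.

P-position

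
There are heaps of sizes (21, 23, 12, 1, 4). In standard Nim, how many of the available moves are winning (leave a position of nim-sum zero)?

1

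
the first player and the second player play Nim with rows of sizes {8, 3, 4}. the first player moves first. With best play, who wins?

Nim-sum: 8 ⊕ 3 ⊕ 4 = 15.
The nim-sum is 15 ≠ 0, so this is an N-position: the player to move can win; the first player has a winning move.

the first player wins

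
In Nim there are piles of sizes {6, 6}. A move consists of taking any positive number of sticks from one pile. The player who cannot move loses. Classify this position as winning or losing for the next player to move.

Losing position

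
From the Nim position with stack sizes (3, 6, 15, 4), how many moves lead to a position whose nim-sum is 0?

1

Nim-sum: 3 XOR 6 XOR 15 XOR 4 = 14.
The overall nim-sum is X = 14. A stack of size p has a winning move iff p XOR X < p (reduce it to p XOR X).
  3: 3 XOR 14 = 13 ≥ 3 — no move.
  6: 6 XOR 14 = 8 ≥ 6 — no move.
  15: 15 XOR 14 = 1 < 15 — winning move (to 1).
  4: 4 XOR 14 = 10 ≥ 4 — no move.
That gives 1 winning move.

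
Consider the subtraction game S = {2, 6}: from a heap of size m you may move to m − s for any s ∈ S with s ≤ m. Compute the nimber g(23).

Compute g(0), g(1), … for moves {2, 6}:
k:     0  1  2  3  4  5  6  7  8  9 10 11 12 13 14 15 16 17 18 19 20 21 22 23
g(k):  0  0  1  1  0  0  1  1  0  0  1  1  0  0  1  1  0  0  1  1  0  0  1  1
So g(23) = 1.

1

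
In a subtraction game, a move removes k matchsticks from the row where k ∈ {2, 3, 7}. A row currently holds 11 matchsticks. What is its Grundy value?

0

Compute g(0), g(1), … for moves {2, 3, 7}:
k:     0  1  2  3  4  5  6  7  8  9 10 11
g(k):  0  0  1  1  2  0  0  1  1  2  0  0
So g(11) = 0.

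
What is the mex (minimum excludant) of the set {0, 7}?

1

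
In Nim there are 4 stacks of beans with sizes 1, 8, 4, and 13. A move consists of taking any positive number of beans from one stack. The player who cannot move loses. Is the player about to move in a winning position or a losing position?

Write each in binary and XOR column by column:
  0001  (1)
  1000  (8)
  0100  (4)
  1101  (13)
  ----
  0000  (0)
The nim-sum is 0, so this is a P-position: the player to move is in a losing position under optimal play.

Losing position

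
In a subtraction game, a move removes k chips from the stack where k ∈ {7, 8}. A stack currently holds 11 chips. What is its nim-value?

Build the Grundy sequence with g(k) = mex{g(k−s) : s ∈ {7, 8}, s ≤ k}:
g(0) = mex{} = 0
g(1) = mex{} = 0
g(2) = mex{} = 0
g(3) = mex{} = 0
g(4) = mex{} = 0
g(5) = mex{} = 0
g(6) = mex{} = 0
g(7) = mex{0} = 1
g(8) = mex{0} = 1
g(9) = mex{0} = 1
g(10) = mex{0} = 1
g(11) = mex{0} = 1
So g(11) = 1.

1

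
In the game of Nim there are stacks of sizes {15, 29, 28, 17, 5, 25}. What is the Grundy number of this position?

3

Nim-sum: 15 ^ 29 ^ 28 ^ 17 ^ 5 ^ 25 = 3.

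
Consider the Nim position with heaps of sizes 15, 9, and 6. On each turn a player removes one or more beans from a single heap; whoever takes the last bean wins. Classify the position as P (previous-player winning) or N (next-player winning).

P-position

Nim-sum: 15 XOR 9 XOR 6 = 0.
The nim-sum is 0, so this is a P-position: the player to move is in a losing position under optimal play.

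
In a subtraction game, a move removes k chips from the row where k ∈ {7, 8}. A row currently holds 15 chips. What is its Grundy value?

0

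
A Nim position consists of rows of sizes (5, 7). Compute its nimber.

2

Compute the nim-sum pairwise:
5 ^ 7 = 2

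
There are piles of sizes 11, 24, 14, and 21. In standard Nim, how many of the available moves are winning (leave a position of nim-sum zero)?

Nim-sum: 11 ⊕ 24 ⊕ 14 ⊕ 21 = 8.
The overall nim-sum is X = 8. A pile of size p has a winning move iff p XOR X < p (reduce it to p XOR X).
  11: 11 XOR 8 = 3 < 11 — winning move (to 3).
  24: 24 XOR 8 = 16 < 24 — winning move (to 16).
  14: 14 XOR 8 = 6 < 14 — winning move (to 6).
  21: 21 XOR 8 = 29 ≥ 21 — no move.
That gives 3 winning moves.

3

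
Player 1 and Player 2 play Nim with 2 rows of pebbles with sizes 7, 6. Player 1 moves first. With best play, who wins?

Player 1 wins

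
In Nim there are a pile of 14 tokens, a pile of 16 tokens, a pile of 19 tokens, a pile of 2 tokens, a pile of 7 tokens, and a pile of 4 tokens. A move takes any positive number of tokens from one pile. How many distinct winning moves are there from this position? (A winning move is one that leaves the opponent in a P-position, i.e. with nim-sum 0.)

Compute the nim-sum pairwise:
14 ⊕ 16 = 30
30 ⊕ 19 = 13
13 ⊕ 2 = 15
15 ⊕ 7 = 8
8 ⊕ 4 = 12
The overall nim-sum is X = 12. A pile of size p has a winning move iff p XOR X < p (reduce it to p XOR X).
  14: 14 XOR 12 = 2 < 14 — winning move (to 2).
  16: 16 XOR 12 = 28 ≥ 16 — no move.
  19: 19 XOR 12 = 31 ≥ 19 — no move.
  2: 2 XOR 12 = 14 ≥ 2 — no move.
  7: 7 XOR 12 = 11 ≥ 7 — no move.
  4: 4 XOR 12 = 8 ≥ 4 — no move.
That gives 1 winning move.

1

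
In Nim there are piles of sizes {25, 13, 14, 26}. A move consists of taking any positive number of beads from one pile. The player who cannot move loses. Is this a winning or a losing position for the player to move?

Losing position

Nim-sum: 25 ^ 13 ^ 14 ^ 26 = 0.
The nim-sum is 0, so this is a P-position: the player to move is in a losing position under optimal play.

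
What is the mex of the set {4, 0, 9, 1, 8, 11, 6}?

2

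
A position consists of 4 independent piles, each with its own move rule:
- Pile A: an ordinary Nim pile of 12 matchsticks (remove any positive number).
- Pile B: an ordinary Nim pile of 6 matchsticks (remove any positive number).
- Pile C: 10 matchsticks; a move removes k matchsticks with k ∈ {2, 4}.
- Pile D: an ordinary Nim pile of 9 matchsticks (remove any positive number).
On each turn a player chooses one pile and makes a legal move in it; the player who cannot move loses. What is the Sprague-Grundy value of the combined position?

1

Pile A is a plain Nim pile of size 12, so its Grundy value is 12.
Pile B is a plain Nim pile of size 6, so its Grundy value is 6.
Grundy values for pile C (subtraction set {2, 4}):
g(0) = mex{} = 0
g(1) = mex{} = 0
g(2) = mex{0} = 1
g(3) = mex{0} = 1
g(4) = mex{0,1} = 2
g(5) = mex{0,1} = 2
g(6) = mex{1,2} = 0
g(7) = mex{1,2} = 0
g(8) = mex{0,2} = 1
g(9) = mex{0,2} = 1
g(10) = mex{0,1} = 2
So g(10) = 2.
Pile D is a plain Nim pile of size 9, so its Grundy value is 9.
The value of a disjunctive sum is the nim-sum of the parts.
Combined value = 12 XOR 6 XOR 2 XOR 9 = 1.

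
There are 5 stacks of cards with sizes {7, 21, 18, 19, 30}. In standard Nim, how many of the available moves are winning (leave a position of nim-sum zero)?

1

Compute the nim-sum pairwise:
7 ^ 21 = 18
18 ^ 18 = 0
0 ^ 19 = 19
19 ^ 30 = 13
The overall nim-sum is X = 13. A stack of size p has a winning move iff p XOR X < p (reduce it to p XOR X).
  7: 7 XOR 13 = 10 ≥ 7 — no move.
  21: 21 XOR 13 = 24 ≥ 21 — no move.
  18: 18 XOR 13 = 31 ≥ 18 — no move.
  19: 19 XOR 13 = 30 ≥ 19 — no move.
  30: 30 XOR 13 = 19 < 30 — winning move (to 19).
That gives 1 winning move.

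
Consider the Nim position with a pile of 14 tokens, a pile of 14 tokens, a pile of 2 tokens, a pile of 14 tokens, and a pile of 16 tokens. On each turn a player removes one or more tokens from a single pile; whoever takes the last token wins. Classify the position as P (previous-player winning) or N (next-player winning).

N-position

Nim-sum: 14 XOR 14 XOR 2 XOR 14 XOR 16 = 28.
The nim-sum is 28 ≠ 0, so this is an N-position: the player to move can win.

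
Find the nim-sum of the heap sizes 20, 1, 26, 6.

9

Compute the nim-sum pairwise:
20 ^ 1 = 21
21 ^ 26 = 15
15 ^ 6 = 9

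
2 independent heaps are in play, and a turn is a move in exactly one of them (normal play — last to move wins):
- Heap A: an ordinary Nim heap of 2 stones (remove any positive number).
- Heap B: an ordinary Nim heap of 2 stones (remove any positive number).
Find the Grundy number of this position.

0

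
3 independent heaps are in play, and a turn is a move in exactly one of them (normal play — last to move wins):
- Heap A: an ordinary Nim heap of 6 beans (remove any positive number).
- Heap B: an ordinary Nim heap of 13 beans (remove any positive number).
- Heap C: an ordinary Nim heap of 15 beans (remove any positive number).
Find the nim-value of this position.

4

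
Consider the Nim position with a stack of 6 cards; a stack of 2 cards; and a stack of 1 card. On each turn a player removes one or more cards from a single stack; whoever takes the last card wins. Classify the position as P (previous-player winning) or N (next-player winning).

Nim-sum: 6 ^ 2 ^ 1 = 5.
The nim-sum is 5 ≠ 0, so this is an N-position: the player to move can win.

N-position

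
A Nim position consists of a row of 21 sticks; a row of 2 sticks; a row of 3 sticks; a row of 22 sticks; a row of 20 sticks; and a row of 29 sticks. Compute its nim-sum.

11

Nim-sum: 21 ^ 2 ^ 3 ^ 22 ^ 20 ^ 29 = 11.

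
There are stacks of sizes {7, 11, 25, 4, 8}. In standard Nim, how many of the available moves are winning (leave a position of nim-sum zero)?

1

Compute the nim-sum pairwise:
7 ⊕ 11 = 12
12 ⊕ 25 = 21
21 ⊕ 4 = 17
17 ⊕ 8 = 25
The overall nim-sum is X = 25. A stack of size p has a winning move iff p XOR X < p (reduce it to p XOR X).
  7: 7 XOR 25 = 30 ≥ 7 — no move.
  11: 11 XOR 25 = 18 ≥ 11 — no move.
  25: 25 XOR 25 = 0 < 25 — winning move (to 0).
  4: 4 XOR 25 = 29 ≥ 4 — no move.
  8: 8 XOR 25 = 17 ≥ 8 — no move.
That gives 1 winning move.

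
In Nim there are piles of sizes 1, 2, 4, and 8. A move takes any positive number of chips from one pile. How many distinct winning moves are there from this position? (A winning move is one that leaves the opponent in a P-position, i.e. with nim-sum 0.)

1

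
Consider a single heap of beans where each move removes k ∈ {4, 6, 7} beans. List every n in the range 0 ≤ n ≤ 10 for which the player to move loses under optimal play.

Build the Grundy sequence with g(k) = mex{g(k−s) : s ∈ {4, 6, 7}, s ≤ k}:
g(0) = mex{} = 0
g(1) = mex{} = 0
g(2) = mex{} = 0
g(3) = mex{} = 0
g(4) = mex{0} = 1
g(5) = mex{0} = 1
g(6) = mex{0} = 1
g(7) = mex{0} = 1
g(8) = mex{0,1} = 2
g(9) = mex{0,1} = 2
g(10) = mex{0,1} = 2
The P-positions (g = 0) in 0..10 are 0, 1, 2, 3.

0, 1, 2, 3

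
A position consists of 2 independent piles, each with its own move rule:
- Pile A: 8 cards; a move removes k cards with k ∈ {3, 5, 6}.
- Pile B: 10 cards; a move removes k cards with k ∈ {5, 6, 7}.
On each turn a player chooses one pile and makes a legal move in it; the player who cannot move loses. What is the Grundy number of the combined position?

For pile A, compute g(0), g(1), … with moves {3, 5, 6}:
k:     0  1  2  3  4  5  6  7  8
g(k):  0  0  0  1  1  1  2  2  2
So g(8) = 2.
Build the Grundy sequence for pile B with g(k) = mex{g(k−s) : s ∈ {5, 6, 7}, s ≤ k}:
g(0) = mex{} = 0
g(1) = mex{} = 0
g(2) = mex{} = 0
g(3) = mex{} = 0
g(4) = mex{} = 0
g(5) = mex{0} = 1
g(6) = mex{0} = 1
g(7) = mex{0} = 1
g(8) = mex{0} = 1
g(9) = mex{0} = 1
g(10) = mex{0,1} = 2
So g(10) = 2.
The value of a disjunctive sum is the nim-sum of the parts.
Combined value = 2 XOR 2 = 0.

0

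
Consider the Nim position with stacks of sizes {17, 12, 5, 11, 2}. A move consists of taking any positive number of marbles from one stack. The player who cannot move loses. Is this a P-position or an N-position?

N-position

Bitwise XOR of the heap sizes:
  10001  (17)
  01100  (12)
  00101  (5)
  01011  (11)
  00010  (2)
  -----
  10001  (17)
The nim-sum is 17 ≠ 0, so this is an N-position: the player to move can win.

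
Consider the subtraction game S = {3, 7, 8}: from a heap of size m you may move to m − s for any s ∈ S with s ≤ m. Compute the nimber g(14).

1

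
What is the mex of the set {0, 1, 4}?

The values 0, 1 are all present; 2 is the first non-negative integer missing from the set.

2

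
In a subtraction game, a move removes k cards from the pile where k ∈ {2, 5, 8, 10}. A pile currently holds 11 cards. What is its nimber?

2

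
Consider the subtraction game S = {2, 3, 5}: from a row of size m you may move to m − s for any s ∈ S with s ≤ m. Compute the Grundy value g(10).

Grundy values for subtraction set {2, 3, 5}:
g(0) = mex{} = 0
g(1) = mex{} = 0
g(2) = mex{0} = 1
g(3) = mex{0} = 1
g(4) = mex{0,1} = 2
g(5) = mex{0,1} = 2
g(6) = mex{0,1,2} = 3
g(7) = mex{1,2} = 0
g(8) = mex{1,2,3} = 0
g(9) = mex{0,2,3} = 1
g(10) = mex{0,2} = 1
So g(10) = 1.

1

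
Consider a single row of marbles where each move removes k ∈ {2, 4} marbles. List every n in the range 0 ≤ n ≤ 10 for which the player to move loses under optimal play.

0, 1, 6, 7

Compute g(0), g(1), … for moves {2, 4}:
g(0) = mex{} = 0
g(1) = mex{} = 0
g(2) = mex{0} = 1
g(3) = mex{0} = 1
g(4) = mex{0,1} = 2
g(5) = mex{0,1} = 2
g(6) = mex{1,2} = 0
g(7) = mex{1,2} = 0
g(8) = mex{0,2} = 1
g(9) = mex{0,2} = 1
g(10) = mex{0,1} = 2
The P-positions (g = 0) in 0..10 are 0, 1, 6, 7.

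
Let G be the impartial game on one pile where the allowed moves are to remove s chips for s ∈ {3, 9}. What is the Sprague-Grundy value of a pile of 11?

Grundy values for subtraction set {3, 9}:
g(0) = mex{} = 0
g(1) = mex{} = 0
g(2) = mex{} = 0
g(3) = mex{0} = 1
g(4) = mex{0} = 1
g(5) = mex{0} = 1
g(6) = mex{1} = 0
g(7) = mex{1} = 0
g(8) = mex{1} = 0
g(9) = mex{0} = 1
g(10) = mex{0} = 1
g(11) = mex{0} = 1
So g(11) = 1.

1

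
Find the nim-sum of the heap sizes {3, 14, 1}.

12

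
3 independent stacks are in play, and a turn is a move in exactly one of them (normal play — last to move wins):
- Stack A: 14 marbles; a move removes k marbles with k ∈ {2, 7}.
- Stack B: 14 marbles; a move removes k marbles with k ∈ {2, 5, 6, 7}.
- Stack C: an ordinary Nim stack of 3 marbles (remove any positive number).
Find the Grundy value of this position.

2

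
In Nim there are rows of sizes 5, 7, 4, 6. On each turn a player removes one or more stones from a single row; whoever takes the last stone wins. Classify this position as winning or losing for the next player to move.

Bitwise XOR of the heap sizes:
  101  (5)
  111  (7)
  100  (4)
  110  (6)
  ---
  000  (0)
The nim-sum is 0, so this is a P-position: the player to move is in a losing position under optimal play.

Losing position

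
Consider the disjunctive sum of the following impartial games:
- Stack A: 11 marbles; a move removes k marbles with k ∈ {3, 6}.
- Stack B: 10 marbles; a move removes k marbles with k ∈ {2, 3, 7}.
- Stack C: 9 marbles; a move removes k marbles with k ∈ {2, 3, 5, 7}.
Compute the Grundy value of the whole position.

0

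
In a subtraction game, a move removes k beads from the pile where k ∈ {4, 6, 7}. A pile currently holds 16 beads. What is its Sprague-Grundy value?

Build the Grundy sequence with g(k) = mex{g(k−s) : s ∈ {4, 6, 7}, s ≤ k}:
k:     0  1  2  3  4  5  6  7  8  9 10 11 12 13 14 15 16
g(k):  0  0  0  0  1  1  1  1  2  2  2  0  0  0  0  1  1
So g(16) = 1.

1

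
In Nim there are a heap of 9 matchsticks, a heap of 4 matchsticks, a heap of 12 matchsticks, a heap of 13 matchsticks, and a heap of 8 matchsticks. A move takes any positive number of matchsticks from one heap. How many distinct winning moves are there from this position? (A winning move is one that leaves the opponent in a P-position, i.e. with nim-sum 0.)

3

Nim-sum: 9 ^ 4 ^ 12 ^ 13 ^ 8 = 4.
The overall nim-sum is X = 4. A heap of size p has a winning move iff p XOR X < p (reduce it to p XOR X).
  9: 9 XOR 4 = 13 ≥ 9 — no move.
  4: 4 XOR 4 = 0 < 4 — winning move (to 0).
  12: 12 XOR 4 = 8 < 12 — winning move (to 8).
  13: 13 XOR 4 = 9 < 13 — winning move (to 9).
  8: 8 XOR 4 = 12 ≥ 8 — no move.
That gives 3 winning moves.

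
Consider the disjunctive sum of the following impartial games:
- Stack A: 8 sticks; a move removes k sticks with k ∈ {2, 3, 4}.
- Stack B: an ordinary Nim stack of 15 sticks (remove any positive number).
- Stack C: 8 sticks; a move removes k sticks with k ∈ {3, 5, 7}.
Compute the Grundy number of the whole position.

Build the Grundy sequence for stack A with g(k) = mex{g(k−s) : s ∈ {2, 3, 4}, s ≤ k}:
g(0) = mex{} = 0
g(1) = mex{} = 0
g(2) = mex{0} = 1
g(3) = mex{0} = 1
g(4) = mex{0,1} = 2
g(5) = mex{0,1} = 2
g(6) = mex{1,2} = 0
g(7) = mex{1,2} = 0
g(8) = mex{0,2} = 1
So g(8) = 1.
Stack B is a plain Nim stack of size 15, so its Grundy value is 15.
Grundy values for stack C (subtraction set {3, 5, 7}):
g(0) = mex{} = 0
g(1) = mex{} = 0
g(2) = mex{} = 0
g(3) = mex{0} = 1
g(4) = mex{0} = 1
g(5) = mex{0} = 1
g(6) = mex{0,1} = 2
g(7) = mex{0,1} = 2
g(8) = mex{0,1} = 2
So g(8) = 2.
By the Sprague-Grundy theorem, the Grundy value of a sum of independent games is the XOR of the component values.
Combined value = 1 XOR 15 XOR 2 = 12.

12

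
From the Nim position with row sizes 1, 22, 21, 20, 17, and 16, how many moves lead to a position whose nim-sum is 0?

5

Nim-sum: 1 XOR 22 XOR 21 XOR 20 XOR 17 XOR 16 = 23.
The overall nim-sum is X = 23. A row of size p has a winning move iff p XOR X < p (reduce it to p XOR X).
  1: 1 XOR 23 = 22 ≥ 1 — no move.
  22: 22 XOR 23 = 1 < 22 — winning move (to 1).
  21: 21 XOR 23 = 2 < 21 — winning move (to 2).
  20: 20 XOR 23 = 3 < 20 — winning move (to 3).
  17: 17 XOR 23 = 6 < 17 — winning move (to 6).
  16: 16 XOR 23 = 7 < 16 — winning move (to 7).
That gives 5 winning moves.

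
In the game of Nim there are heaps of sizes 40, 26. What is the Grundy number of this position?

50

Nim-sum: 40 XOR 26 = 50.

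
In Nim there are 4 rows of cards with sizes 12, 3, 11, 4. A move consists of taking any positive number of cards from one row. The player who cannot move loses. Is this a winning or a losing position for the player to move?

Compute the nim-sum pairwise:
12 ^ 3 = 15
15 ^ 11 = 4
4 ^ 4 = 0
The nim-sum is 0, so this is a P-position: the player to move is in a losing position under optimal play.

Losing position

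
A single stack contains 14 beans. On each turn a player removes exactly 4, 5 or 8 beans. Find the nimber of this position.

0

Build the Grundy sequence with g(k) = mex{g(k−s) : s ∈ {4, 5, 8}, s ≤ k}:
k:     0  1  2  3  4  5  6  7  8  9 10 11 12 13 14
g(k):  0  0  0  0  1  1  1  1  2  2  2  2  0  0  0
So g(14) = 0.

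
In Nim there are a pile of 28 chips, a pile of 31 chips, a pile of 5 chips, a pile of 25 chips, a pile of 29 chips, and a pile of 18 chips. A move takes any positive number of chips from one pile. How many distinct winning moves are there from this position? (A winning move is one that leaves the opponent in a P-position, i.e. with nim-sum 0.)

In binary:
  11100  (28)
  11111  (31)
  00101  (5)
  11001  (25)
  11101  (29)
  10010  (18)
  -----
  10000  (16)
The overall nim-sum is X = 16. A pile of size p has a winning move iff p XOR X < p (reduce it to p XOR X).
  28: 28 XOR 16 = 12 < 28 — winning move (to 12).
  31: 31 XOR 16 = 15 < 31 — winning move (to 15).
  5: 5 XOR 16 = 21 ≥ 5 — no move.
  25: 25 XOR 16 = 9 < 25 — winning move (to 9).
  29: 29 XOR 16 = 13 < 29 — winning move (to 13).
  18: 18 XOR 16 = 2 < 18 — winning move (to 2).
That gives 5 winning moves.

5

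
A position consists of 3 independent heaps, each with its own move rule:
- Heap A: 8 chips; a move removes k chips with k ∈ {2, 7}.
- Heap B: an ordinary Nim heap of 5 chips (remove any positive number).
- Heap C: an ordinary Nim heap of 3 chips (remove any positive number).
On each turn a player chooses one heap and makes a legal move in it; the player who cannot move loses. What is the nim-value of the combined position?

4

Build the Grundy sequence for heap A with g(k) = mex{g(k−s) : s ∈ {2, 7}, s ≤ k}:
k:     0  1  2  3  4  5  6  7  8
g(k):  0  0  1  1  0  0  1  1  2
So g(8) = 2.
Heap B is a plain Nim heap of size 5, so its Grundy value is 5.
Heap C is a plain Nim heap of size 3, so its Grundy value is 3.
The value of a disjunctive sum is the nim-sum of the parts.
Combined value = 2 ⊕ 5 ⊕ 3 = 4.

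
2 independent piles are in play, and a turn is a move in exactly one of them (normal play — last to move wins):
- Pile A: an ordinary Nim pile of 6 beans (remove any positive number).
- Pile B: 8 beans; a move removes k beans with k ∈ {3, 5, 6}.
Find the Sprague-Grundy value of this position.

4

Pile A is a plain Nim pile of size 6, so its Grundy value is 6.
For pile B, compute g(0), g(1), … with moves {3, 5, 6}:
g(0) = mex{} = 0
g(1) = mex{} = 0
g(2) = mex{} = 0
g(3) = mex{0} = 1
g(4) = mex{0} = 1
g(5) = mex{0} = 1
g(6) = mex{0,1} = 2
g(7) = mex{0,1} = 2
g(8) = mex{0,1} = 2
So g(8) = 2.
By the Sprague-Grundy theorem, the Grundy value of a sum of independent games is the XOR of the component values.
Combined value = 6 XOR 2 = 4.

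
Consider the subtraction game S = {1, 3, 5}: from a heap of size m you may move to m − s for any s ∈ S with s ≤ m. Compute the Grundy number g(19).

1

Grundy values for subtraction set {1, 3, 5}:
k:     0  1  2  3  4  5  6  7  8  9 10 11 12 13 14 15 16 17 18 19
g(k):  0  1  0  1  0  1  0  1  0  1  0  1  0  1  0  1  0  1  0  1
So g(19) = 1.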